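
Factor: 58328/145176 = 317/789 =3^( - 1) *263^(-1 )*317^1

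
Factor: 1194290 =2^1*5^1*119429^1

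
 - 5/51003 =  - 1 + 50998/51003 = - 0.00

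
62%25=12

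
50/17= 50/17=2.94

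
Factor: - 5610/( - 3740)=3/2 =2^(- 1)*3^1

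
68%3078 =68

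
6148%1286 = 1004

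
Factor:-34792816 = -2^4*151^1 * 14401^1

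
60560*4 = 242240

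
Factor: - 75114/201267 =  - 2^1*3^1*11^( - 1)*13^1  *19^( - 1)= -78/209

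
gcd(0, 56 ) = 56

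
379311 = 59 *6429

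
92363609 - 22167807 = 70195802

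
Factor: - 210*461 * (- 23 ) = 2226630 =2^1*3^1 * 5^1 * 7^1 * 23^1*461^1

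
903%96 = 39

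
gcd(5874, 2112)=66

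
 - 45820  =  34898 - 80718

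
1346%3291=1346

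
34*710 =24140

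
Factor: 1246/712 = 7/4= 2^(-2) * 7^1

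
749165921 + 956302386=1705468307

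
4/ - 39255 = - 1 + 39251/39255 = -0.00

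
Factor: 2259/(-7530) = - 2^( - 1 )*3^1*5^( - 1) = - 3/10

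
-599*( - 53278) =31913522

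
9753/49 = 9753/49 = 199.04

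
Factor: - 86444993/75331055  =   - 5^ (-1 )*43^( - 1)*350377^( - 1)*86444993^1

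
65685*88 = 5780280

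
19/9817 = 19/9817 = 0.00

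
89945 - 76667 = 13278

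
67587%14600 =9187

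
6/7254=1/1209=0.00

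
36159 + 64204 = 100363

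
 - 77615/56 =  - 1386+ 1/56 = - 1385.98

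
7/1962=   7/1962  =  0.00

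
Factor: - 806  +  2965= 2159 = 17^1*127^1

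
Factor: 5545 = 5^1 * 1109^1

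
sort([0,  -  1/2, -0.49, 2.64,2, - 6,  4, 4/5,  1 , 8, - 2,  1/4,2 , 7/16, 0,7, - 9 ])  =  [ - 9, - 6 , - 2,  -  1/2, - 0.49,0, 0,1/4,7/16,4/5,1,2,2 , 2.64,4,  7,  8] 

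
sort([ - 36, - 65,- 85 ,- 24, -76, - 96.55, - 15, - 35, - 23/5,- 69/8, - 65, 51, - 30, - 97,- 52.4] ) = [-97,-96.55, - 85,  -  76, - 65 , - 65, - 52.4,  -  36, - 35, -30, - 24,- 15,-69/8, - 23/5, 51] 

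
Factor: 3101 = 7^1*443^1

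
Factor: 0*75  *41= 0=0^1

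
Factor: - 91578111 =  - 3^1 * 23^1*461^1 * 2879^1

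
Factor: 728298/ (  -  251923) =-2^1 * 3^3* 7^ ( - 1) * 17^(-1 )*29^( - 1 )*73^( - 1 )*13487^1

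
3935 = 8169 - 4234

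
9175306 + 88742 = 9264048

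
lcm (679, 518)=50246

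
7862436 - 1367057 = 6495379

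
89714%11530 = 9004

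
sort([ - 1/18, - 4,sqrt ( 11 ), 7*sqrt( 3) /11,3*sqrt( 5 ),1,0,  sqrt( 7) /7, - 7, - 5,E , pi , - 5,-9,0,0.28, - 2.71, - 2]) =[ - 9, - 7, - 5, - 5, - 4, - 2.71, - 2, - 1/18,0,0,0.28,sqrt(7)/7,1,7*sqrt(3 ) /11,E,pi,sqrt (11),3 * sqrt (5)]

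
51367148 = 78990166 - 27623018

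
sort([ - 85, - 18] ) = [ - 85,-18]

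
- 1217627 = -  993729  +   - 223898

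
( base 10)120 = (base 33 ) 3L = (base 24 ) 50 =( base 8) 170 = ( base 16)78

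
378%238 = 140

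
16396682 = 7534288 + 8862394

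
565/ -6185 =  - 113/1237 = - 0.09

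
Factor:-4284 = -2^2*3^2*7^1*17^1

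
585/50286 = 195/16762 = 0.01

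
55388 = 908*61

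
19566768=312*62714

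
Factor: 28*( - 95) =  - 2660 = - 2^2*5^1 * 7^1*19^1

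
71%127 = 71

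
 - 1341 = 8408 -9749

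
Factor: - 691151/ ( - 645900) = 2^ ( - 2 )*3^(  -  1)*5^( - 2)*2153^(-1)*691151^1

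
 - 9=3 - 12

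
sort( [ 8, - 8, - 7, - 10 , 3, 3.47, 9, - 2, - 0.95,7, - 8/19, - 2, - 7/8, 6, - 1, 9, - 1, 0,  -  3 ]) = [-10, - 8, - 7 ,-3, - 2 , - 2, - 1,-1,-0.95, - 7/8, - 8/19,0, 3, 3.47, 6 , 7, 8 , 9, 9] 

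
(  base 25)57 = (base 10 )132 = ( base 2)10000100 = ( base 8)204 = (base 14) 96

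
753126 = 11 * 68466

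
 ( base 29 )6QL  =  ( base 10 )5821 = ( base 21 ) D44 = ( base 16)16bd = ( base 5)141241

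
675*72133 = 48689775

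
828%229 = 141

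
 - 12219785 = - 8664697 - 3555088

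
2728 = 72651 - 69923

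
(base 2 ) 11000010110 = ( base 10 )1558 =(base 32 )1GM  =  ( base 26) 27O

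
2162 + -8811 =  - 6649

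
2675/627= 4 + 167/627=4.27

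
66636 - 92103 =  - 25467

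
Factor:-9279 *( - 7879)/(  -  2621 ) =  - 3^2 *1031^1 * 2621^( - 1)*  7879^1 = -73109241/2621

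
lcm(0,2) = 0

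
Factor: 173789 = 7^1*11^1*37^1 * 61^1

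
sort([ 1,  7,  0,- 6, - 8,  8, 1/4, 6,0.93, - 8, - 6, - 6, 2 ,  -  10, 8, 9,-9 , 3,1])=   [-10, - 9 , - 8,-8, - 6,-6,- 6,0,  1/4,0.93,1,1,  2,3, 6,7,  8, 8, 9 ]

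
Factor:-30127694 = -2^1*29^1*37^1 * 101^1*139^1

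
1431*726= 1038906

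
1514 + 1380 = 2894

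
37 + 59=96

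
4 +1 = 5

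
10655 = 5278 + 5377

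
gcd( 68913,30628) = 7657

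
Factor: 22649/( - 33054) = -2^( - 1)*3^( - 1)*7^(-1 )*11^1* 29^1*71^1*787^(- 1) 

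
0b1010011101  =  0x29d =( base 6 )3033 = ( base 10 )669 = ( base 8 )1235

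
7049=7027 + 22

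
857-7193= - 6336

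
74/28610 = 37/14305 = 0.00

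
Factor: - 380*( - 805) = 2^2*5^2*7^1*19^1*23^1=305900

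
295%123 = 49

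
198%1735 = 198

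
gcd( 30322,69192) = 2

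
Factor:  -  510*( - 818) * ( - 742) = - 309547560=   - 2^3 *3^1 * 5^1 * 7^1 * 17^1 * 53^1 * 409^1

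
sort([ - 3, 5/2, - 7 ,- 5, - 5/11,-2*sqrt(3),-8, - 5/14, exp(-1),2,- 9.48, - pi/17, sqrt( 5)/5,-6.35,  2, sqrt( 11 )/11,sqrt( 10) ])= [ - 9.48, - 8, - 7,  -  6.35, - 5, - 2*sqrt( 3),-3, - 5/11, - 5/14, - pi/17, sqrt( 11 ) /11,exp (  -  1),sqrt( 5)/5 , 2,  2, 5/2, sqrt( 10 ) ]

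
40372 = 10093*4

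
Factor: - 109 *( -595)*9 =583695 = 3^2*5^1*7^1*17^1*109^1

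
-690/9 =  - 77 + 1/3 = - 76.67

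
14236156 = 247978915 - 233742759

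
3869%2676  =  1193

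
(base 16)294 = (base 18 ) 20c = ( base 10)660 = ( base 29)MM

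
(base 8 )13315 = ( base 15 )1ae2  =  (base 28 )7cd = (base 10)5837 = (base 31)629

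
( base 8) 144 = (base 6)244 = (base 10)100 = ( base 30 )3A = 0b1100100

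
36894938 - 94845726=-57950788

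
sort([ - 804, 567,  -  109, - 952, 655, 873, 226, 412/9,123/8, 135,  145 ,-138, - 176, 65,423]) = [-952, - 804,  -  176, - 138, - 109, 123/8, 412/9 , 65,  135, 145,226 , 423, 567,655, 873]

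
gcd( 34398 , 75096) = 126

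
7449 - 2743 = 4706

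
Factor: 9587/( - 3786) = - 2^( - 1) * 3^(-1 )*631^( - 1)*9587^1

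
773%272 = 229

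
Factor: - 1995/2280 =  - 2^( - 3 ) * 7^1   =  -7/8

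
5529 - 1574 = 3955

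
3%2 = 1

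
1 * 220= 220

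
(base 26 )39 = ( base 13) 69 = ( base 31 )2P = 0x57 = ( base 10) 87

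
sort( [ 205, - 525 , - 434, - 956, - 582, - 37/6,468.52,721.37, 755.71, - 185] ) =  [-956 , - 582, - 525, -434, - 185, - 37/6, 205, 468.52, 721.37,  755.71 ]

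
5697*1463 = 8334711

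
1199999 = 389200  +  810799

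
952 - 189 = 763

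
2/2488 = 1/1244=0.00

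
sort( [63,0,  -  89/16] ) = [-89/16,0, 63]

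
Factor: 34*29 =986 = 2^1*17^1  *29^1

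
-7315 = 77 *( - 95 )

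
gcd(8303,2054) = 1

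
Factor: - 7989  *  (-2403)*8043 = 3^5*7^1 * 89^1*383^1*2663^1 = 154406031381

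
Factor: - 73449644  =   - 2^2*18362411^1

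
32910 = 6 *5485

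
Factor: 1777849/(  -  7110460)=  - 2^( - 2)*5^( - 1)*7^ ( - 1 )*19^1*137^1*683^1  *  50789^( - 1)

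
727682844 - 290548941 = 437133903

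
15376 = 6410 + 8966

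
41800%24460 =17340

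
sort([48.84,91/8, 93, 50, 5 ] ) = [5 , 91/8 , 48.84, 50  ,  93 ]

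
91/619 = 91/619 = 0.15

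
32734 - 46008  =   - 13274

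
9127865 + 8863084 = 17990949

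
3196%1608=1588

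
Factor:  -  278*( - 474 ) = 2^2*3^1*79^1*139^1 =131772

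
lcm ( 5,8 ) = 40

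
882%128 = 114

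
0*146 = 0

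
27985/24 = 27985/24 = 1166.04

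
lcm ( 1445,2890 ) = 2890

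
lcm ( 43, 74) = 3182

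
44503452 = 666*66822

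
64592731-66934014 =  - 2341283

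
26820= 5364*5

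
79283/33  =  2402 + 17/33= 2402.52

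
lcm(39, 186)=2418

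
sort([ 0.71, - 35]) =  [ -35,0.71 ] 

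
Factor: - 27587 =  -7^2*563^1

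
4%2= 0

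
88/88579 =88/88579 = 0.00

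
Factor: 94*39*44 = 161304 = 2^3*3^1*11^1 *13^1*47^1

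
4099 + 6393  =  10492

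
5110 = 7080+  -  1970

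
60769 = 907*67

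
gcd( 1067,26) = 1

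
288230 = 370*779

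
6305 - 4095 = 2210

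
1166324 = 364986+801338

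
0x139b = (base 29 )5S2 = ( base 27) 6NO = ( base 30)5h9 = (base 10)5019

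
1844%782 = 280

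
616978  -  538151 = 78827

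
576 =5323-4747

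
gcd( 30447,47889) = 153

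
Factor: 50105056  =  2^5*127^1*12329^1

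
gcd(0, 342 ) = 342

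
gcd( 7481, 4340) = 1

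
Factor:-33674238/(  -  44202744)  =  2^( - 2)*3^1  *13^1 * 757^ (-1 )*811^( - 1) * 47969^1 = 1870791/2455708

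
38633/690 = 55+683/690 = 55.99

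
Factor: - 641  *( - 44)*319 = 2^2*11^2*29^1*641^1  =  8997076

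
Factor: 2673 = 3^5*11^1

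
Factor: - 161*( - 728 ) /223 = 117208/223 = 2^3*7^2*13^1*23^1*223^( - 1) 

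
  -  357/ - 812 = 51/116 = 0.44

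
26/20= 1 + 3/10 = 1.30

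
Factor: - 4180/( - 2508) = 3^(-1)*5^1 = 5/3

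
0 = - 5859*0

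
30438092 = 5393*5644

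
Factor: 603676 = 2^2*150919^1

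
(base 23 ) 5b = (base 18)70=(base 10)126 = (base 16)7E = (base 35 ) 3L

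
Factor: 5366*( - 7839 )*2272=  - 2^6*3^2*13^1*67^1*71^1*2683^1 = - 95569576128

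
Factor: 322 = 2^1*7^1*23^1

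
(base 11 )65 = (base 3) 2122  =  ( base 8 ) 107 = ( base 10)71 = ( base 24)2N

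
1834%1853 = 1834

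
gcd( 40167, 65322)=9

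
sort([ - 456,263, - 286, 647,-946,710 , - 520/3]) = [ - 946, - 456, - 286, - 520/3,263 , 647,710 ]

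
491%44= 7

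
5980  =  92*65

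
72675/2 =72675/2 = 36337.50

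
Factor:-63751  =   - 37^1*1723^1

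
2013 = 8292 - 6279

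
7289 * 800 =5831200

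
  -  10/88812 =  - 5/44406= - 0.00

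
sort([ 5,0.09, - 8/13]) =[ - 8/13,0.09,5 ]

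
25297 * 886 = 22413142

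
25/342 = 25/342 = 0.07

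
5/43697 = 5/43697 = 0.00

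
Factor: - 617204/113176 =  - 2^ ( - 1)*7^1 *43^(-1)* 67^1=- 469/86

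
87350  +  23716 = 111066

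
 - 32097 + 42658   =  10561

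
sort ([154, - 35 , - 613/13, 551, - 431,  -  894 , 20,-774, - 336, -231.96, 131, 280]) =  [ - 894, - 774, - 431, - 336, - 231.96,- 613/13,  -  35,  20 , 131, 154, 280,551 ]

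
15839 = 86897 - 71058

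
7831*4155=32537805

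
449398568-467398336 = -17999768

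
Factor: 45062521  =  7^1*127^1*173^1 * 293^1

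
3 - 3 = 0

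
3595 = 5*719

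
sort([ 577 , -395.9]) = [-395.9, 577 ] 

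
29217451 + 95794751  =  125012202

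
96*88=8448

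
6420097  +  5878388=12298485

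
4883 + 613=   5496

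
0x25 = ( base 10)37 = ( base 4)211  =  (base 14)29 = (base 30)17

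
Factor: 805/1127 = 5/7 = 5^1* 7^( - 1 ) 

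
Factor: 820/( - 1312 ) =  - 2^( - 3) * 5^1 = - 5/8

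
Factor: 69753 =3^1*23251^1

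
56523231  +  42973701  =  99496932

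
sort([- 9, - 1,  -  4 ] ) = [  -  9, - 4, - 1 ] 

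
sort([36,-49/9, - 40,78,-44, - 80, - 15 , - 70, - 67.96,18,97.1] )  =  [ - 80, -70, - 67.96 ,-44, - 40, - 15 , - 49/9,18, 36, 78,97.1] 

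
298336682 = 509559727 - 211223045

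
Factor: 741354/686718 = 3^( - 6 )*787^1 = 787/729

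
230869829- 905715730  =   -674845901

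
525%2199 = 525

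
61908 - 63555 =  -1647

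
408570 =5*81714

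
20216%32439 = 20216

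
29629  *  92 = 2725868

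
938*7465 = 7002170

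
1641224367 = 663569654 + 977654713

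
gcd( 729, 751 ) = 1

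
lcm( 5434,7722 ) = 146718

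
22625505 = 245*92349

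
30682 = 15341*2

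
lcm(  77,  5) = 385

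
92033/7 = 92033/7 = 13147.57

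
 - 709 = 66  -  775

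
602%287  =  28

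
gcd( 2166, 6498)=2166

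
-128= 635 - 763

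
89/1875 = 89/1875 = 0.05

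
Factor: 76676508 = 2^2*3^2*2129903^1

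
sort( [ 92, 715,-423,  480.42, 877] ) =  [- 423, 92, 480.42, 715, 877]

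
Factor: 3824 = 2^4*239^1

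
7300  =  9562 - 2262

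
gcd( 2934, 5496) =6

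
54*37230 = 2010420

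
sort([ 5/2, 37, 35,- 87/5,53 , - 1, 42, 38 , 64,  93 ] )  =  [ - 87/5,-1,5/2, 35,  37  ,  38, 42 , 53,64 , 93]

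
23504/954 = 24 + 304/477 =24.64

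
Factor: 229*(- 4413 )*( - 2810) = 2^1*3^1*5^1 * 229^1*281^1*1471^1 = 2839721370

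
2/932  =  1/466 = 0.00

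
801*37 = 29637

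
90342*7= 632394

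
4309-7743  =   - 3434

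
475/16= 475/16 = 29.69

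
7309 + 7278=14587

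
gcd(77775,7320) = 915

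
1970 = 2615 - 645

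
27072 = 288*94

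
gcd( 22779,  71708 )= 1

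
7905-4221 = 3684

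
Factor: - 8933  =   - 8933^1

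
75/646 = 75/646 = 0.12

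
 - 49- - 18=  - 31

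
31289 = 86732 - 55443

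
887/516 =887/516 = 1.72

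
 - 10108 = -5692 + -4416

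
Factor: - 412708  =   - 2^2*103177^1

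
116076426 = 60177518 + 55898908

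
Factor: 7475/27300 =2^( - 2)*3^( - 1)*7^( - 1)*23^1 = 23/84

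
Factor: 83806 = 2^1*41903^1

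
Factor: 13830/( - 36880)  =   - 3/8 = - 2^( - 3)*3^1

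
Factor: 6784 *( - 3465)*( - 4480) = 105309388800 = 2^14*3^2*5^2*7^2* 11^1*53^1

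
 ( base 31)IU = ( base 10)588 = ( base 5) 4323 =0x24C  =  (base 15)293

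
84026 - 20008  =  64018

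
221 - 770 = -549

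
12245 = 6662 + 5583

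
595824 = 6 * 99304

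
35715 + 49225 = 84940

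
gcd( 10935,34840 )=5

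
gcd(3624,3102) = 6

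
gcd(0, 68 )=68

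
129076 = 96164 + 32912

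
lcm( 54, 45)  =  270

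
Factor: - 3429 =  -3^3 * 127^1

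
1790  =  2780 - 990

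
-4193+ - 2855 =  - 7048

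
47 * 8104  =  380888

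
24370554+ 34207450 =58578004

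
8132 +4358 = 12490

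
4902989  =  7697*637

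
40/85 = 8/17 = 0.47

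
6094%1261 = 1050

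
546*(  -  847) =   -  462462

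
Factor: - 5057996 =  - 2^2*1264499^1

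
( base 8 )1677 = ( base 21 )23E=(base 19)2C9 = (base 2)1110111111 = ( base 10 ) 959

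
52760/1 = 52760 =52760.00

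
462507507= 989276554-526769047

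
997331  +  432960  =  1430291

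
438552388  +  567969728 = 1006522116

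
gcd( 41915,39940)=5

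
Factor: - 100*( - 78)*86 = 2^4*3^1*5^2 * 13^1*43^1 = 670800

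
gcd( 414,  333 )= 9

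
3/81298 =3/81298 = 0.00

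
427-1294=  - 867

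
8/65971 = 8/65971=0.00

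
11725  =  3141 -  - 8584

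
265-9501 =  - 9236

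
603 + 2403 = 3006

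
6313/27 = 6313/27=233.81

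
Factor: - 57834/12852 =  - 9/2 = - 2^(  -  1 )*3^2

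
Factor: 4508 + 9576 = 14084 = 2^2*7^1*503^1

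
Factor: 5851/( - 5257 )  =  -7^( - 1) * 751^( -1 )*5851^1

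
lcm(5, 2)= 10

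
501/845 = 501/845 =0.59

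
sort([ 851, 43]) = [ 43, 851] 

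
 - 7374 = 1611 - 8985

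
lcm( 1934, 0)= 0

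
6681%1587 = 333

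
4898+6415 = 11313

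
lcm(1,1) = 1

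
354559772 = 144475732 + 210084040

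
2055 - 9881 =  - 7826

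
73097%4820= 797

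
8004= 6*1334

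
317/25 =317/25 = 12.68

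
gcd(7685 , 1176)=1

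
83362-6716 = 76646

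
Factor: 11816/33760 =7/20 = 2^ ( - 2 )*5^(  -  1)*7^1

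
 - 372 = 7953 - 8325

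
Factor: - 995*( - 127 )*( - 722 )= - 2^1*5^1*19^2* 127^1*199^1 = - 91235530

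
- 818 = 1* ( - 818 ) 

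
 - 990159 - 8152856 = - 9143015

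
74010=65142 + 8868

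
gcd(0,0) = 0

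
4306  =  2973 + 1333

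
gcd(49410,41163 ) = 3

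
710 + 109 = 819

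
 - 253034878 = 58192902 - 311227780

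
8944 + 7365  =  16309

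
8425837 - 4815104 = 3610733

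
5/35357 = 5/35357 = 0.00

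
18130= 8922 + 9208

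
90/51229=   90/51229 = 0.00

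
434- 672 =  - 238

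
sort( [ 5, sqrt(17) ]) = [sqrt(17 ),5]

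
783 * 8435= 6604605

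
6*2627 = 15762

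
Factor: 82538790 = 2^1*3^1 * 5^1 * 2751293^1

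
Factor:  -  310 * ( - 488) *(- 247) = -37366160 =-2^4*5^1*13^1 * 19^1*31^1 * 61^1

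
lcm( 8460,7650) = 719100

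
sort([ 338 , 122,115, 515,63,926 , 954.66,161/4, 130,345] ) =[ 161/4,  63 , 115,122, 130, 338, 345, 515, 926, 954.66] 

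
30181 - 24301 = 5880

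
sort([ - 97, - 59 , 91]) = [- 97, - 59,91] 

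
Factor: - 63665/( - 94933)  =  5^1*7^1*17^1*107^1*94933^(  -  1)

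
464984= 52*8942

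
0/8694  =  0  =  0.00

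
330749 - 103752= 226997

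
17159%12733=4426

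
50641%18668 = 13305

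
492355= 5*98471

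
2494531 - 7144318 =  - 4649787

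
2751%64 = 63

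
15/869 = 15/869 = 0.02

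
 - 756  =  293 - 1049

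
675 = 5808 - 5133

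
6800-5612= 1188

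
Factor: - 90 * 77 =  - 6930 = - 2^1*3^2*5^1*7^1*11^1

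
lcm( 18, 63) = 126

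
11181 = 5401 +5780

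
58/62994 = 29/31497 = 0.00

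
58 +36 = 94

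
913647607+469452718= 1383100325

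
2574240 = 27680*93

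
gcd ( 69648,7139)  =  1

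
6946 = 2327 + 4619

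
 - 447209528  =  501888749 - 949098277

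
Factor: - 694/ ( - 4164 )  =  1/6  =  2^ (-1 )*3^( - 1) 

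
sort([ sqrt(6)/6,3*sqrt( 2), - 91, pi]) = [ - 91,sqrt (6)/6 , pi, 3*sqrt(2)]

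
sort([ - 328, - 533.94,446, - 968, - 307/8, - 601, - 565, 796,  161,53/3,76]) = [-968, - 601, - 565, - 533.94, - 328, - 307/8,53/3,76, 161, 446,796 ] 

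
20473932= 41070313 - 20596381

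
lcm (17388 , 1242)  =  17388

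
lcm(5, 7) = 35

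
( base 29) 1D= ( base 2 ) 101010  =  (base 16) 2A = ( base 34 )18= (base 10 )42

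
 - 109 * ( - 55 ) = 5995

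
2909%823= 440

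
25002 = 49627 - 24625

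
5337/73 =73+8/73   =  73.11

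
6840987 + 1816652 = 8657639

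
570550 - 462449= 108101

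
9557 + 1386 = 10943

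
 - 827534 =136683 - 964217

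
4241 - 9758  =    -  5517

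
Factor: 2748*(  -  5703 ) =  - 15671844 = - 2^2*3^2*229^1*1901^1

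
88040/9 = 88040/9=9782.22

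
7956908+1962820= 9919728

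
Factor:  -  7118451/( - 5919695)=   3^2*5^( - 1 )*337^1 * 2347^1 * 1183939^( - 1 )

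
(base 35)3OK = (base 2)1000110110111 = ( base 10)4535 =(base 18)dhh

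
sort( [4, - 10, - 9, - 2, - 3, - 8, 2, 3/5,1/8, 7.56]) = [ - 10, - 9, - 8, - 3, - 2, 1/8, 3/5, 2, 4,7.56] 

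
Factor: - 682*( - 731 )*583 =2^1*11^2*17^1*31^1*43^1*53^1  =  290649986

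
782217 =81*9657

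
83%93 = 83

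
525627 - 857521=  - 331894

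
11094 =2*5547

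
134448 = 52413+82035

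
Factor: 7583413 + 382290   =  7965703 =71^1 * 151^1*743^1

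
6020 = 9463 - 3443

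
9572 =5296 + 4276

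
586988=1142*514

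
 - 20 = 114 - 134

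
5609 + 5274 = 10883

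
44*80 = 3520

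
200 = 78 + 122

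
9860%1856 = 580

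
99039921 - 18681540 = 80358381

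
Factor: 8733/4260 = 2^ ( - 2) * 5^( - 1)*41^1= 41/20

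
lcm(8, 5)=40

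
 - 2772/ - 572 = 63/13 = 4.85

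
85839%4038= 1041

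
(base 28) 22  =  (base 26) 26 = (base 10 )58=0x3A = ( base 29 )20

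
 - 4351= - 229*19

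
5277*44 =232188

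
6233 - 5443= 790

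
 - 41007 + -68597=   -  109604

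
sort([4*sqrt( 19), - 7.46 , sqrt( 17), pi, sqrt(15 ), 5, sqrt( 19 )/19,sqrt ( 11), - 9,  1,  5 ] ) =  [ - 9, - 7.46,sqrt( 19 ) /19 , 1,  pi, sqrt(11),sqrt( 15), sqrt( 17 ),5,  5, 4*sqrt(19)] 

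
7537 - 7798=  - 261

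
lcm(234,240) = 9360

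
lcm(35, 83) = 2905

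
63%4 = 3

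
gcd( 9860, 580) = 580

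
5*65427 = 327135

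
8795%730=35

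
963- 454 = 509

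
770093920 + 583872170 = 1353966090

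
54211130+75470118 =129681248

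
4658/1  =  4658 = 4658.00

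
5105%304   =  241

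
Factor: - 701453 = -701453^1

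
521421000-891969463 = -370548463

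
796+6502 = 7298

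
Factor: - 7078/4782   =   - 3^( - 1 ) * 797^( - 1 )*3539^1=-3539/2391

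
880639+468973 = 1349612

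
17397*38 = 661086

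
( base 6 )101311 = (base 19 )138D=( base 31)8DG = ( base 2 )1111110101011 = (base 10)8107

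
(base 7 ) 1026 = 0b101101011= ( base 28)cr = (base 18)123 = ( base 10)363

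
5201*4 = 20804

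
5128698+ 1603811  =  6732509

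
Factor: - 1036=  -2^2*7^1*37^1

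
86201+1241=87442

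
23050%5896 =5362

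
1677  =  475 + 1202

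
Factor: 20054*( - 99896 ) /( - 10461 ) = 2003314384/10461 = 2^4 * 3^(-1)*11^( - 1)*37^1*271^1*317^( - 1)*12487^1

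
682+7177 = 7859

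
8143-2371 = 5772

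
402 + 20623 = 21025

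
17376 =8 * 2172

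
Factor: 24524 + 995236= 2^4*3^1*  5^1*7^1*607^1 = 1019760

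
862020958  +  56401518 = 918422476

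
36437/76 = 479+33/76=479.43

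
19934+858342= 878276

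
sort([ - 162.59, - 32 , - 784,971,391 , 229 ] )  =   [ - 784 , - 162.59, - 32,229, 391,971 ] 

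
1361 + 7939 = 9300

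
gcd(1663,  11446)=1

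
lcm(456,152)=456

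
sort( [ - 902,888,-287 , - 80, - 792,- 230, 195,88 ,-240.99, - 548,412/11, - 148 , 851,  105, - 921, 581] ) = [ -921 , - 902, - 792,-548, - 287,- 240.99,-230 ,  -  148 ,  -  80,412/11,  88, 105, 195 , 581, 851, 888]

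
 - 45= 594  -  639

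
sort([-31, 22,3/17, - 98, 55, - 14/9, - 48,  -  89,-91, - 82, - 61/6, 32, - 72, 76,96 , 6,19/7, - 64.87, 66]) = [-98, - 91, - 89,-82, - 72,-64.87, - 48 , - 31 , - 61/6, - 14/9 , 3/17, 19/7,6, 22,32,55,66, 76, 96 ] 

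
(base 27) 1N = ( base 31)1J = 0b110010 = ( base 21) 28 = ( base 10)50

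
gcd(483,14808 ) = 3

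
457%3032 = 457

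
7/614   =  7/614 =0.01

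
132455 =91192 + 41263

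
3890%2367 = 1523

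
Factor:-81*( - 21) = 1701 = 3^5*7^1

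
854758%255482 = 88312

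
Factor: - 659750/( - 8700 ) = 455/6 = 2^( - 1)*3^ ( - 1 )*5^1 *7^1 * 13^1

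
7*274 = 1918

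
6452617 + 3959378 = 10411995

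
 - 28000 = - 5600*5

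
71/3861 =71/3861= 0.02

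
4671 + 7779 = 12450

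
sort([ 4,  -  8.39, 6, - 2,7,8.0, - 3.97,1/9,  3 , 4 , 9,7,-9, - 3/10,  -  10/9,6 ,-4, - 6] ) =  [ - 9,-8.39, - 6, - 4 ,-3.97 , - 2, - 10/9, - 3/10,  1/9,3,  4,4 , 6,6,  7,  7,8.0,  9]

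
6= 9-3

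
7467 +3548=11015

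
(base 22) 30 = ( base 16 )42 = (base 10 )66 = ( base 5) 231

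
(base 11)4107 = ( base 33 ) 507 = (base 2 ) 1010101001100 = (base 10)5452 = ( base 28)6qk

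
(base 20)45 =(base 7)151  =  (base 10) 85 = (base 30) 2P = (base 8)125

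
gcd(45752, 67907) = 7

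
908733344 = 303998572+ 604734772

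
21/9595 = 21/9595 = 0.00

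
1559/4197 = 1559/4197 = 0.37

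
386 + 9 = 395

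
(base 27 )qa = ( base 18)23A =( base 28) PC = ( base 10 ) 712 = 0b1011001000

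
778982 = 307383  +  471599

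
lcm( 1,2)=2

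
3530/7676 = 1765/3838= 0.46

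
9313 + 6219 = 15532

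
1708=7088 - 5380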